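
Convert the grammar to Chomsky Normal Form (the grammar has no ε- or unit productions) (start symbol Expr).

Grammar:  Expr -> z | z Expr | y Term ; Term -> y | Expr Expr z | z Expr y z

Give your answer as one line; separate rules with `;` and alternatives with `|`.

Introduce a nonterminal for each terminal appearing in a rule of length ≥ 2: X1 → z, X2 → y.
Binarize each right-hand side of length ≥ 3 by chaining fresh nonterminals (Y1, Y2, …): affected rules were Term → Expr Expr X1; Term → X1 Expr X2 X1.

Expr -> z | X1 Expr | X2 Term; Term -> y | Expr Y1 | X1 Y2; X1 -> z; X2 -> y; Y1 -> Expr X1; Y2 -> Expr Y3; Y3 -> X2 X1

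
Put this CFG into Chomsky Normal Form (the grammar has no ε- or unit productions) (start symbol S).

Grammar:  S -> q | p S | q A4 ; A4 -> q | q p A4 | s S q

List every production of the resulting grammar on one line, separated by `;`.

Introduce a nonterminal for each terminal appearing in a rule of length ≥ 2: X1 → p, X2 → q, X3 → s.
Binarize each right-hand side of length ≥ 3 by chaining fresh nonterminals (Y1, Y2, …): affected rules were A4 → X2 X1 A4; A4 → X3 S X2.

S -> q | X1 S | X2 A4; A4 -> q | X2 Y1 | X3 Y2; X1 -> p; X2 -> q; X3 -> s; Y1 -> X1 A4; Y2 -> S X2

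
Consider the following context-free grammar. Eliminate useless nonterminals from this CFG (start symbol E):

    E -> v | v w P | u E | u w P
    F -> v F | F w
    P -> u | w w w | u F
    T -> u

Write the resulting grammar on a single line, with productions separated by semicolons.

E -> v | v w P | u E | u w P; P -> u | w w w

Generating nonterminals: {E, P, T}.
Reachable from E after that: {E, P}.
Removed useless symbols: {F, T} and every production mentioning them.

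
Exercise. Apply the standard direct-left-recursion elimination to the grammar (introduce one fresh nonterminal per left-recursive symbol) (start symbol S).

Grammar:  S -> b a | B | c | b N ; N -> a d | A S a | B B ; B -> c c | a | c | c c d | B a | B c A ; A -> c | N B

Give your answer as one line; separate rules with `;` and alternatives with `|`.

S -> b a | B | c | b N; N -> a d | A S a | B B; B -> c c B' | a B' | c B' | c c d B'; A -> c | N B; B' -> a B' | c A B' | ε

Left recursion appears on B.
For B: α = {a, c A}, β = {c c, a, c, c c d}. Rewrite as B → β B' and B' → α B' | ε.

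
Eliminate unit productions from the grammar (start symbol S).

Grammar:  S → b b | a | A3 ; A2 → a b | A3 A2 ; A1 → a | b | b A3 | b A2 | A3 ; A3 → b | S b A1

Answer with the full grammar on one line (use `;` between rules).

S → b b | a | b | S b A1; A2 → a b | A3 A2; A1 → a | b | b A3 | b A2 | S b A1; A3 → b | S b A1

Unit pairs: A1 ⇒* {A3}; S ⇒* {A3}.
For each unit pair (A, B), copy every non-unit production of B to A, then drop all unit productions.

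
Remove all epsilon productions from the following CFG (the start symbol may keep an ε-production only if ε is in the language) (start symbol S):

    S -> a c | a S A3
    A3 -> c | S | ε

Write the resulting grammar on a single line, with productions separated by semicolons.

Nullable set = {A3}.
ε ∉ L(G), so no ε-production is kept.
Expand every rule over subsets of its nullable positions: S → a S A3 gives a S A3 | a S.

S -> a c | a S A3 | a S; A3 -> c | S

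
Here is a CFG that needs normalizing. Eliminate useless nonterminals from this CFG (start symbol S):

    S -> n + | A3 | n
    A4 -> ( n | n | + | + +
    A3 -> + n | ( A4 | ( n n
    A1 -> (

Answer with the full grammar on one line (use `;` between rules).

Generating nonterminals: {A1, A3, A4, S}.
Reachable from S after that: {A3, A4, S}.
Removed useless symbols: {A1} and every production mentioning them.

S -> n + | A3 | n; A4 -> ( n | n | + | + +; A3 -> + n | ( A4 | ( n n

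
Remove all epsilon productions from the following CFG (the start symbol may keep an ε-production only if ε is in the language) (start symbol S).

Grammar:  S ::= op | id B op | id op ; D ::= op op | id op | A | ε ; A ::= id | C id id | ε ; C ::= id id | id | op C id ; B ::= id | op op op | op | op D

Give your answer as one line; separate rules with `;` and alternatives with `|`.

S ::= op | id B op | id op; D ::= op op | id op | A; A ::= id | C id id; C ::= id id | id | op C id; B ::= id | op op op | op | op D

Nullable set = {A, D}.
ε ∉ L(G), so no ε-production is kept.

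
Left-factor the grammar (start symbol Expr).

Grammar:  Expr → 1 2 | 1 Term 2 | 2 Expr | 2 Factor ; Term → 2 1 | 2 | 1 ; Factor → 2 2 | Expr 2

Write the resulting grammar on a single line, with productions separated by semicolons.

Expr → 1 Expr1 | 2 Expr2; Term → 1 | 2 Term1; Factor → 2 2 | Expr 2; Expr1 → 2 | Term 2; Expr2 → Expr | Factor; Term1 → 1 | eps

Expr has alternatives sharing prefix '1': factor to Expr → 1 Expr1 with Expr1 → 2 | Term 2.
Expr has alternatives sharing prefix '2': factor to Expr → 2 Expr2 with Expr2 → Expr | Factor.
Term has alternatives sharing prefix '2': factor to Term → 2 Term1 with Term1 → 1 | ε.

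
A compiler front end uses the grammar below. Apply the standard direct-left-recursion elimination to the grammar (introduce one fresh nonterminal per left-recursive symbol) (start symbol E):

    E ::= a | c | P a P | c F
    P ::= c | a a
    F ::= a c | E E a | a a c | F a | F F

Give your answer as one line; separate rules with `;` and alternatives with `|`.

Left recursion appears on F.
For F: α = {a, F}, β = {a c, E E a, a a c}. Rewrite as F → β F' and F' → α F' | ε.

E ::= a | c | P a P | c F; P ::= c | a a; F ::= a c F' | E E a F' | a a c F'; F' ::= a F' | F F' | ε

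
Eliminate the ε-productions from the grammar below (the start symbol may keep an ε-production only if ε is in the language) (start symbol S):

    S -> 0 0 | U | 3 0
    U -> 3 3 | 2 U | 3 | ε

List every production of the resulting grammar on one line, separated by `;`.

Nullable set = {S, U}.
ε ∈ L(G) since S is nullable, so keep S → ε.
For each production, add variants omitting each subset of nullable occurrences: U → 2 U gives 2 U | 2.

S -> 0 0 | U | 3 0 | ε; U -> 3 3 | 2 U | 2 | 3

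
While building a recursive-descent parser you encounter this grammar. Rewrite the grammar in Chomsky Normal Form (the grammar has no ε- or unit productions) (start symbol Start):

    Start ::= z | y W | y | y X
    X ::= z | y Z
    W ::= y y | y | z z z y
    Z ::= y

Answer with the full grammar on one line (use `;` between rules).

Start ::= z | X1 W | y | X1 X; X ::= z | X1 Z; W ::= X1 X1 | y | X2 Y1; Z ::= y; X1 ::= y; X2 ::= z; Y1 ::= X2 Y2; Y2 ::= X2 X1

Introduce a nonterminal for each terminal appearing in a rule of length ≥ 2: X1 → y, X2 → z.
Binarize each right-hand side of length ≥ 3 by chaining fresh nonterminals (Y1, Y2, …): affected rules were W → X2 X2 X2 X1.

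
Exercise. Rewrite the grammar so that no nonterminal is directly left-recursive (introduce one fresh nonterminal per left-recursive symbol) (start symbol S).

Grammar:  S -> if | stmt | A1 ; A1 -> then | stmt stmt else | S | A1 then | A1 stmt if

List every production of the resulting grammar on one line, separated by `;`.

S -> if | stmt | A1; A1 -> then A1' | stmt stmt else A1' | S A1'; A1' -> then A1' | stmt if A1' | eps

A1 is directly left-recursive.
For A1: α = {then, stmt if}, β = {then, stmt stmt else, S}. Rewrite as A1 → β A1' and A1' → α A1' | ε.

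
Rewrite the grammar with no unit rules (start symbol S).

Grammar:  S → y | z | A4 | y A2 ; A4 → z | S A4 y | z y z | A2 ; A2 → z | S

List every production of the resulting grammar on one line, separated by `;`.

S → z | S A4 y | z y z | y | y A2; A4 → z | S A4 y | z y z | y | y A2; A2 → z | S A4 y | z y z | y | y A2

Unit pairs: A2 ⇒* {A4, S}; A4 ⇒* {A2, S}; S ⇒* {A2, A4}.
Replace each nonterminal's rules with the union of the non-unit rules of every nonterminal it unit-derives.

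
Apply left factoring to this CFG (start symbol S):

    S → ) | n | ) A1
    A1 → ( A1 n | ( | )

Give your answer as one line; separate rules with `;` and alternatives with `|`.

S has alternatives sharing prefix ')': factor to S → ) S' with S' → ε | A1.
A1 has alternatives sharing prefix '(': factor to A1 → ( A1' with A1' → A1 n | ε.

S → n | ) S'; A1 → ) | ( A1'; S' → ε | A1; A1' → A1 n | ε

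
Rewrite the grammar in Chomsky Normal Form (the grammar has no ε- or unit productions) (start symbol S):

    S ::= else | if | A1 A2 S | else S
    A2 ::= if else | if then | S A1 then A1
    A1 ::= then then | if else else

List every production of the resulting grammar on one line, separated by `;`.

S ::= else | if | A1 Y1 | X1 S; A2 ::= X2 X1 | X2 X3 | S Y2; A1 ::= X3 X3 | X2 Y4; X1 ::= else; X2 ::= if; X3 ::= then; Y1 ::= A2 S; Y2 ::= A1 Y3; Y3 ::= X3 A1; Y4 ::= X1 X1

Introduce a nonterminal for each terminal appearing in a rule of length ≥ 2: X1 → else, X2 → if, X3 → then.
Binarize each right-hand side of length ≥ 3 by chaining fresh nonterminals (Y1, Y2, …): affected rules were S → A1 A2 S; A2 → S A1 X3 A1; A1 → X2 X1 X1.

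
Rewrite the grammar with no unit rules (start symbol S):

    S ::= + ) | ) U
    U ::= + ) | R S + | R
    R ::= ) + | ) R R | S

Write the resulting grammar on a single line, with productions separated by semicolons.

Unit pairs: R ⇒* {S}; U ⇒* {R, S}.
For every A with A ⇒* B via unit rules, add B's non-unit alternatives to A; then delete every rule of the form X → Y.

S ::= + ) | ) U; U ::= + ) | R S + | ) U | ) + | ) R R; R ::= + ) | ) U | ) + | ) R R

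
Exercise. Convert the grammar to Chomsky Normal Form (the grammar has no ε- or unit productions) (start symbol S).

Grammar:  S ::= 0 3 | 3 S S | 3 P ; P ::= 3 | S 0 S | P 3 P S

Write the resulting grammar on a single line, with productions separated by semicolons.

Introduce a nonterminal for each terminal appearing in a rule of length ≥ 2: X1 → 0, X2 → 3.
Binarize each right-hand side of length ≥ 3 by chaining fresh nonterminals (Y1, Y2, …): affected rules were S → X2 S S; P → S X1 S; P → P X2 P S.

S ::= X1 X2 | X2 Y1 | X2 P; P ::= 3 | S Y2 | P Y3; X1 ::= 0; X2 ::= 3; Y1 ::= S S; Y2 ::= X1 S; Y3 ::= X2 Y4; Y4 ::= P S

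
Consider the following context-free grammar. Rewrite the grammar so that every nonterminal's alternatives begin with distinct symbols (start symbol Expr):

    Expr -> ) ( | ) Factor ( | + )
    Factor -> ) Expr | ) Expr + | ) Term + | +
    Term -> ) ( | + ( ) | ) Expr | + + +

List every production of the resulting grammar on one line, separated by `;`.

Expr -> + ) | ) Expr1; Factor -> + | ) Factor1; Term -> ) Term1 | + Term2; Expr1 -> ( | Factor (; Factor1 -> Term + | Expr Factor11; Term1 -> ( | Expr; Term2 -> ( ) | + +; Factor11 -> ε | +

Expr has alternatives sharing prefix ')': factor to Expr → ) Expr1 with Expr1 → ( | Factor (.
Factor has alternatives sharing prefix ')': factor to Factor → ) Factor1 with Factor1 → Expr | Expr + | Term +.
Term has alternatives sharing prefix ')': factor to Term → ) Term1 with Term1 → ( | Expr.
Term has alternatives sharing prefix '+': factor to Term → + Term2 with Term2 → ( ) | + +.
Factor1 has alternatives sharing prefix 'Expr': factor to Factor1 → Expr Factor11 with Factor11 → ε | +.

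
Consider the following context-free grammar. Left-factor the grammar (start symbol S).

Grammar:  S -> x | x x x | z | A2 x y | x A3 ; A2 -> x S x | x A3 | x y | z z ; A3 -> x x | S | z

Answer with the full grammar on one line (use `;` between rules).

S has alternatives sharing prefix 'x': factor to S → x S' with S' → ε | x x | A3.
A2 has alternatives sharing prefix 'x': factor to A2 → x A2' with A2' → S x | A3 | y.

S -> z | A2 x y | x S'; A2 -> z z | x A2'; A3 -> x x | S | z; S' -> eps | x x | A3; A2' -> S x | A3 | y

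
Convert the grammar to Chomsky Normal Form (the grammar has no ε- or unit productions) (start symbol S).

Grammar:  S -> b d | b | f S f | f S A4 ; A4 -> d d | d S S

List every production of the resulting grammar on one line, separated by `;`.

Introduce a nonterminal for each terminal appearing in a rule of length ≥ 2: X1 → b, X2 → d, X3 → f.
Binarize each right-hand side of length ≥ 3 by chaining fresh nonterminals (Y1, Y2, …): affected rules were S → X3 S X3; S → X3 S A4; A4 → X2 S S.

S -> X1 X2 | b | X3 Y1 | X3 Y2; A4 -> X2 X2 | X2 Y3; X1 -> b; X2 -> d; X3 -> f; Y1 -> S X3; Y2 -> S A4; Y3 -> S S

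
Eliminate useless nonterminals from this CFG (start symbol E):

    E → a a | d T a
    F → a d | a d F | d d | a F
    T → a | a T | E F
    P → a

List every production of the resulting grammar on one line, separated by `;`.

E → a a | d T a; F → a d | a d F | d d | a F; T → a | a T | E F

Generating nonterminals: {E, F, P, T}.
Reachable from E after that: {E, F, T}.
Removed useless symbols: {P} and every production mentioning them.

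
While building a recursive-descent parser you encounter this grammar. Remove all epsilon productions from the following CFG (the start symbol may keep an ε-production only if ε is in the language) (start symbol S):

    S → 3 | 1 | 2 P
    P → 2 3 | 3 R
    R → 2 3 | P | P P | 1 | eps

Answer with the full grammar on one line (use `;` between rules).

S → 3 | 1 | 2 P; P → 2 3 | 3 R | 3; R → 2 3 | P | P P | 1

Nullable nonterminals: {R}.
ε ∉ L(G), so no ε-production is kept.
For each production, add variants omitting each subset of nullable occurrences: P → 3 R gives 3 R | 3.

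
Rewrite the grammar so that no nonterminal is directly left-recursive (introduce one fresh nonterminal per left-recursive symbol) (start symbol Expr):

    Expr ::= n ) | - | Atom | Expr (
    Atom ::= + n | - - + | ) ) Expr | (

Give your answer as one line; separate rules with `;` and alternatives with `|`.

Expr ::= n ) Expr1 | - Expr1 | Atom Expr1; Atom ::= + n | - - + | ) ) Expr | (; Expr1 ::= ( Expr1 | eps

Directly left-recursive nonterminal: Expr.
For Expr: α = {(}, β = {n ), -, Atom}. Rewrite as Expr → β Expr1 and Expr1 → α Expr1 | ε.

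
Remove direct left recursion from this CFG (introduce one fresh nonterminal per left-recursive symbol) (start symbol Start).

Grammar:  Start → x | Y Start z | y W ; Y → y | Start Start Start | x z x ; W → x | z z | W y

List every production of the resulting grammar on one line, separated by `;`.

Start → x | Y Start z | y W; Y → y | Start Start Start | x z x; W → x W1 | z z W1; W1 → y W1 | ε

Directly left-recursive nonterminal: W.
For W: α = {y}, β = {x, z z}. Rewrite as W → β W1 and W1 → α W1 | ε.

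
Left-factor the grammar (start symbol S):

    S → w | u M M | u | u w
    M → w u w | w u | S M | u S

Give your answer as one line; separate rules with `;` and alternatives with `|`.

S has alternatives sharing prefix 'u': factor to S → u S' with S' → M M | ε | w.
M has alternatives sharing prefix 'w u': factor to M → w u M' with M' → w | ε.

S → w | u S'; M → S M | u S | w u M'; S' → M M | ε | w; M' → w | ε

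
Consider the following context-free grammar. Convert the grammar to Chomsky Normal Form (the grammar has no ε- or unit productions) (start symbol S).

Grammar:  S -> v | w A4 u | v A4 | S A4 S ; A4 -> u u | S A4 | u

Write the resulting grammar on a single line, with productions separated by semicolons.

S -> v | X1 Y1 | X3 A4 | S Y2; A4 -> X2 X2 | S A4 | u; X1 -> w; X2 -> u; X3 -> v; Y1 -> A4 X2; Y2 -> A4 S

Introduce a nonterminal for each terminal appearing in a rule of length ≥ 2: X1 → w, X2 → u, X3 → v.
Binarize each right-hand side of length ≥ 3 by chaining fresh nonterminals (Y1, Y2, …): affected rules were S → X1 A4 X2; S → S A4 S.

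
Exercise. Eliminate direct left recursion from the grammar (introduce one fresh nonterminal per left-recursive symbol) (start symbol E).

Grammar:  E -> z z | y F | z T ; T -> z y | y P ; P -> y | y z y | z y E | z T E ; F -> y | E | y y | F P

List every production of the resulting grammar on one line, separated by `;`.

Left recursion appears on F.
For F: α = {P}, β = {y, E, y y}. Rewrite as F → β F' and F' → α F' | ε.

E -> z z | y F | z T; T -> z y | y P; P -> y | y z y | z y E | z T E; F -> y F' | E F' | y y F'; F' -> P F' | ε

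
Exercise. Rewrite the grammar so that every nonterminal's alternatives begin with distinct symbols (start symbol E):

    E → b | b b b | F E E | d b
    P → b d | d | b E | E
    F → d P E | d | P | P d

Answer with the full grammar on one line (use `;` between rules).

E has alternatives sharing prefix 'b': factor to E → b E' with E' → ε | b b.
P has alternatives sharing prefix 'b': factor to P → b P' with P' → d | E.
F has alternatives sharing prefix 'd': factor to F → d F' with F' → P E | ε.
F has alternatives sharing prefix 'P': factor to F → P F'' with F'' → ε | d.

E → F E E | d b | b E'; P → d | E | b P'; F → d F' | P F''; E' → ε | b b; P' → d | E; F' → P E | ε; F'' → ε | d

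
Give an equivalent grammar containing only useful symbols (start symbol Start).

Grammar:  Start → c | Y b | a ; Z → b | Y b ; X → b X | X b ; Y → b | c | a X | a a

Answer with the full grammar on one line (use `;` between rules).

Start → c | Y b | a; Y → b | c | a a

Generating nonterminals: {Start, Y, Z}.
Reachable from Start after that: {Start, Y}.
Removed useless symbols: {X, Z} and every production mentioning them.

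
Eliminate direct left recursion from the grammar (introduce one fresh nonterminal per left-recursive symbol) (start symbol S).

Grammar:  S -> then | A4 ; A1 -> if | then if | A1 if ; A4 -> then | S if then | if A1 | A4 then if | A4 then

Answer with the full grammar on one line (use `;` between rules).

S -> then | A4; A1 -> if A1' | then if A1'; A4 -> then A4' | S if then A4' | if A1 A4'; A1' -> if A1' | ε; A4' -> then if A4' | then A4' | ε

Directly left-recursive nonterminals: A1, A4.
For A1: α = {if}, β = {if, then if}. Rewrite as A1 → β A1' and A1' → α A1' | ε.
For A4: α = {then if, then}, β = {then, S if then, if A1}. Rewrite as A4 → β A4' and A4' → α A4' | ε.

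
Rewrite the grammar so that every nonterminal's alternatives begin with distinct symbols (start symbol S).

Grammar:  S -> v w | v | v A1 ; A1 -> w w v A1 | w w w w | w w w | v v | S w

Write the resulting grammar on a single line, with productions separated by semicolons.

S -> v S'; A1 -> v v | S w | w w A1'; S' -> w | ε | A1; A1' -> v A1 | w A1''; A1'' -> w | ε

S has alternatives sharing prefix 'v': factor to S → v S' with S' → w | ε | A1.
A1 has alternatives sharing prefix 'w w': factor to A1 → w w A1' with A1' → v A1 | w w | w.
A1' has alternatives sharing prefix 'w': factor to A1' → w A1'' with A1'' → w | ε.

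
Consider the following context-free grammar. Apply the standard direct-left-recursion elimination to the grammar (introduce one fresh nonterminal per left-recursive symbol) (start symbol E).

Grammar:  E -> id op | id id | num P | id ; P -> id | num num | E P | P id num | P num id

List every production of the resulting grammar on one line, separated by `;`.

E -> id op | id id | num P | id; P -> id P' | num num P' | E P P'; P' -> id num P' | num id P' | eps

Directly left-recursive nonterminal: P.
For P: α = {id num, num id}, β = {id, num num, E P}. Rewrite as P → β P' and P' → α P' | ε.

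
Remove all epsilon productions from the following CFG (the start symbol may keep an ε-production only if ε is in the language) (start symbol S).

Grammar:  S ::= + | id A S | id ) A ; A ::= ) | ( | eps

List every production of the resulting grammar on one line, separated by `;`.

S ::= + | id A S | id S | id ) A | id ); A ::= ) | (

Nullable nonterminals: {A}.
ε ∉ L(G), so no ε-production is kept.
Add the nullable-subset variants: S → id A S gives id A S | id S. S → id ) A gives id ) A | id ).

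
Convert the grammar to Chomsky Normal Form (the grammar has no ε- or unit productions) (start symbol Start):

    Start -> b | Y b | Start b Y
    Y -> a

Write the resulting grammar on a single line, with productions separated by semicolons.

Introduce a nonterminal for each terminal appearing in a rule of length ≥ 2: X1 → b.
Binarize each right-hand side of length ≥ 3 by chaining fresh nonterminals (Y1, Y2, …): affected rules were Start → Start X1 Y.

Start -> b | Y X1 | Start Y1; Y -> a; X1 -> b; Y1 -> X1 Y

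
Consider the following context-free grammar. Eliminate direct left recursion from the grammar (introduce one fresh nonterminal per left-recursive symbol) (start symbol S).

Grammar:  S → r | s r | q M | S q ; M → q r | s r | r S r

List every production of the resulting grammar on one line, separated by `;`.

Directly left-recursive nonterminal: S.
For S: α = {q}, β = {r, s r, q M}. Rewrite as S → β S' and S' → α S' | ε.

S → r S' | s r S' | q M S'; M → q r | s r | r S r; S' → q S' | eps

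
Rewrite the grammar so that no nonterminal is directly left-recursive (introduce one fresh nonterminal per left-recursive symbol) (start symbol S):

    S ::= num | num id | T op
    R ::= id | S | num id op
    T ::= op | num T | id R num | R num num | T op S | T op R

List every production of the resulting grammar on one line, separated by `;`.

Left recursion appears on T.
For T: α = {op S, op R}, β = {op, num T, id R num, R num num}. Rewrite as T → β T' and T' → α T' | ε.

S ::= num | num id | T op; R ::= id | S | num id op; T ::= op T' | num T T' | id R num T' | R num num T'; T' ::= op S T' | op R T' | eps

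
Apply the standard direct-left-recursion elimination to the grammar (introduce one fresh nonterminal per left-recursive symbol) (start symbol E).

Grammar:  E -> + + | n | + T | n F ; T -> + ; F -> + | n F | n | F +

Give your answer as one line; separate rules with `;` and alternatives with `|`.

E -> + + | n | + T | n F; T -> +; F -> + F' | n F F' | n F'; F' -> + F' | ε

F is directly left-recursive.
For F: α = {+}, β = {+, n F, n}. Rewrite as F → β F' and F' → α F' | ε.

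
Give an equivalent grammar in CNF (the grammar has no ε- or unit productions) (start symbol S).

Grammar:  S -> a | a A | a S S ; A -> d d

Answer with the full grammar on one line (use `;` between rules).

S -> a | X1 A | X1 Y1; A -> X2 X2; X1 -> a; X2 -> d; Y1 -> S S

Introduce a nonterminal for each terminal appearing in a rule of length ≥ 2: X1 → a, X2 → d.
Binarize each right-hand side of length ≥ 3 by chaining fresh nonterminals (Y1, Y2, …): affected rules were S → X1 S S.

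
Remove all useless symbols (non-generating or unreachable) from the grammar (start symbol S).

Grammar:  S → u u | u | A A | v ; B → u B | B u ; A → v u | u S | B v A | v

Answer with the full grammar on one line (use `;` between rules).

S → u u | u | A A | v; A → v u | u S | v

Generating nonterminals: {A, S}.
Reachable from S after that: {A, S}.
Removed useless symbols: {B} and every production mentioning them.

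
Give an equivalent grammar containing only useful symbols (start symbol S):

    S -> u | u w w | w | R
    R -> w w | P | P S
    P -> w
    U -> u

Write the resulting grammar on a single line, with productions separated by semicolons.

Generating nonterminals: {P, R, S, U}.
Reachable from S after that: {P, R, S}.
Removed useless symbols: {U} and every production mentioning them.

S -> u | u w w | w | R; R -> w w | P | P S; P -> w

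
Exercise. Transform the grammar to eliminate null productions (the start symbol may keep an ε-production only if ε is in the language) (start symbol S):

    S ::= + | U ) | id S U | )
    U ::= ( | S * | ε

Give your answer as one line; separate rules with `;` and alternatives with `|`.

Nullable set = {U}.
ε ∉ L(G), so no ε-production is kept.
For each production, add variants omitting each subset of nullable occurrences: S → U ) gives U ) | ). S → id S U gives id S U | id S.

S ::= + | U ) | ) | id S U | id S; U ::= ( | S *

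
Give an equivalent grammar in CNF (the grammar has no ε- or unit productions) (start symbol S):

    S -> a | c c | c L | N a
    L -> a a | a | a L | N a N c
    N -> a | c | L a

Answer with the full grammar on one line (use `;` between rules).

Introduce a nonterminal for each terminal appearing in a rule of length ≥ 2: X1 → c, X2 → a.
Binarize each right-hand side of length ≥ 3 by chaining fresh nonterminals (Y1, Y2, …): affected rules were L → N X2 N X1.

S -> a | X1 X1 | X1 L | N X2; L -> X2 X2 | a | X2 L | N Y1; N -> a | c | L X2; X1 -> c; X2 -> a; Y1 -> X2 Y2; Y2 -> N X1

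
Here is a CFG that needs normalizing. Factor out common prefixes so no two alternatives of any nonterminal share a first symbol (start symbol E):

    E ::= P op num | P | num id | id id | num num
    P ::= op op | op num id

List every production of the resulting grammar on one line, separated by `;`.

E has alternatives sharing prefix 'P': factor to E → P E' with E' → op num | ε.
E has alternatives sharing prefix 'num': factor to E → num E'' with E'' → id | num.
P has alternatives sharing prefix 'op': factor to P → op P' with P' → op | num id.

E ::= id id | P E' | num E''; P ::= op P'; E' ::= op num | eps; E'' ::= id | num; P' ::= op | num id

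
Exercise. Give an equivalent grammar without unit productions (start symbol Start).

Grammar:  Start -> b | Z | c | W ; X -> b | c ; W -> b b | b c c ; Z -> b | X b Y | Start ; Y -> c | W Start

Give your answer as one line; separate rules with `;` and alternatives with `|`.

Unit pairs: Start ⇒* {W, Z}; Z ⇒* {Start, W}.
For each unit pair (A, B), copy every non-unit production of B to A, then drop all unit productions.

Start -> b | X b Y | c | b b | b c c; X -> b | c; W -> b b | b c c; Z -> b | X b Y | c | b b | b c c; Y -> c | W Start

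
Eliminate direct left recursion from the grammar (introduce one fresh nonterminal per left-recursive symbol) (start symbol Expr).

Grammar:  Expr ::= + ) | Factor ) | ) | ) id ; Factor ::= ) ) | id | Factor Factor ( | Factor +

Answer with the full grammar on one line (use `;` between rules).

Expr ::= + ) | Factor ) | ) | ) id; Factor ::= ) ) Factor1 | id Factor1; Factor1 ::= Factor ( Factor1 | + Factor1 | epsilon

Factor is directly left-recursive.
For Factor: α = {Factor (, +}, β = {) ), id}. Rewrite as Factor → β Factor1 and Factor1 → α Factor1 | ε.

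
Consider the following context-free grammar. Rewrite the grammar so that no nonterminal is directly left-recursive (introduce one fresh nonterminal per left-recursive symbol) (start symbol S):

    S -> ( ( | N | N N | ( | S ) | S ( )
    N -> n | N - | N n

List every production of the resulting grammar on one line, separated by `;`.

Left recursion appears on S, N.
For S: α = {), ( )}, β = {( (, N, N N, (}. Rewrite as S → β S' and S' → α S' | ε.
For N: α = {-, n}, β = {n}. Rewrite as N → β N' and N' → α N' | ε.

S -> ( ( S' | N S' | N N S' | ( S'; N -> n N'; S' -> ) S' | ( ) S' | ε; N' -> - N' | n N' | ε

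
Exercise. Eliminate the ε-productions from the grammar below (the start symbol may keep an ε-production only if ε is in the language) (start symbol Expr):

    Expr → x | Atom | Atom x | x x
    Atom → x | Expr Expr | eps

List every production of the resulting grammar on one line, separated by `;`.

Nullable set = {Atom, Expr}.
ε ∈ L(G) since Expr is nullable, so keep Expr → ε.
For each production, add variants omitting each subset of nullable occurrences: Atom → Expr Expr gives Expr Expr | Expr.

Expr → x | Atom | Atom x | x x | eps; Atom → x | Expr Expr | Expr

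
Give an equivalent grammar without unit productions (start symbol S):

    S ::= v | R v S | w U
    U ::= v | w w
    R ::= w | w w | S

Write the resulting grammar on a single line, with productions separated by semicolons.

S ::= v | R v S | w U; U ::= v | w w; R ::= v | R v S | w U | w | w w

Unit pairs: R ⇒* {S}.
For every A with A ⇒* B via unit rules, add B's non-unit alternatives to A; then delete every rule of the form X → Y.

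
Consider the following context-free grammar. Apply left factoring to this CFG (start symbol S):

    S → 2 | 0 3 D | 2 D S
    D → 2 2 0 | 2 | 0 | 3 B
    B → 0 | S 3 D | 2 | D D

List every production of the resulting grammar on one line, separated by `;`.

S has alternatives sharing prefix '2': factor to S → 2 S' with S' → ε | D S.
D has alternatives sharing prefix '2': factor to D → 2 D' with D' → 2 0 | ε.

S → 0 3 D | 2 S'; D → 0 | 3 B | 2 D'; B → 0 | S 3 D | 2 | D D; S' → eps | D S; D' → 2 0 | eps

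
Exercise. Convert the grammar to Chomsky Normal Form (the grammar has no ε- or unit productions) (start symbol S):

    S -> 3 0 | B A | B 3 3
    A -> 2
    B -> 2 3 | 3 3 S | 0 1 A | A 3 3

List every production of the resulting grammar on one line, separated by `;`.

Introduce a nonterminal for each terminal appearing in a rule of length ≥ 2: X1 → 3, X2 → 0, X3 → 2, X4 → 1.
Binarize each right-hand side of length ≥ 3 by chaining fresh nonterminals (Y1, Y2, …): affected rules were S → B X1 X1; B → X1 X1 S; B → X2 X4 A; B → A X1 X1.

S -> X1 X2 | B A | B Y1; A -> 2; B -> X3 X1 | X1 Y2 | X2 Y3 | A Y4; X1 -> 3; X2 -> 0; X3 -> 2; X4 -> 1; Y1 -> X1 X1; Y2 -> X1 S; Y3 -> X4 A; Y4 -> X1 X1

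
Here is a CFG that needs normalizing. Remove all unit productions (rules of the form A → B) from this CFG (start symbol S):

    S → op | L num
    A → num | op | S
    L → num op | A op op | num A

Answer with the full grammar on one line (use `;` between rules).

S → op | L num; A → op | L num | num; L → num op | A op op | num A

Unit pairs: A ⇒* {S}.
Replace each nonterminal's rules with the union of the non-unit rules of every nonterminal it unit-derives.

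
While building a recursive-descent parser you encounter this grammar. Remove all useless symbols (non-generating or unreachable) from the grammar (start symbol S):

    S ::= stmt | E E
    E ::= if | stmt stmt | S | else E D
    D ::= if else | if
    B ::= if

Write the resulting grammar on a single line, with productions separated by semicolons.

Generating nonterminals: {B, D, E, S}.
Reachable from S after that: {D, E, S}.
Removed useless symbols: {B} and every production mentioning them.

S ::= stmt | E E; E ::= if | stmt stmt | S | else E D; D ::= if else | if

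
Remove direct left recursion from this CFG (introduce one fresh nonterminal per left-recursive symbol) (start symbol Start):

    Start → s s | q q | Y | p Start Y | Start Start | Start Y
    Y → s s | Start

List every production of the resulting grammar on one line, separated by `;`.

Start → s s Start1 | q q Start1 | Y Start1 | p Start Y Start1; Y → s s | Start; Start1 → Start Start1 | Y Start1 | ε

Start is directly left-recursive.
For Start: α = {Start, Y}, β = {s s, q q, Y, p Start Y}. Rewrite as Start → β Start1 and Start1 → α Start1 | ε.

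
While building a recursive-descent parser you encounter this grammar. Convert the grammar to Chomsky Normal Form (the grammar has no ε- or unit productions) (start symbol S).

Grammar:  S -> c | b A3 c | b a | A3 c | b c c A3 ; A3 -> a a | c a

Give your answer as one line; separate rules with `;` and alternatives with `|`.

S -> c | X1 Y1 | X1 X3 | A3 X2 | X1 Y2; A3 -> X3 X3 | X2 X3; X1 -> b; X2 -> c; X3 -> a; Y1 -> A3 X2; Y2 -> X2 Y3; Y3 -> X2 A3

Introduce a nonterminal for each terminal appearing in a rule of length ≥ 2: X1 → b, X2 → c, X3 → a.
Binarize each right-hand side of length ≥ 3 by chaining fresh nonterminals (Y1, Y2, …): affected rules were S → X1 A3 X2; S → X1 X2 X2 A3.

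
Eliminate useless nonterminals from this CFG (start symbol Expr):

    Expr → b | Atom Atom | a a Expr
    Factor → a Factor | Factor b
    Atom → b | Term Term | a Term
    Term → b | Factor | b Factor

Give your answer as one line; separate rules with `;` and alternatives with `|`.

Expr → b | Atom Atom | a a Expr; Atom → b | Term Term | a Term; Term → b

Generating nonterminals: {Atom, Expr, Term}.
Reachable from Expr after that: {Atom, Expr, Term}.
Removed useless symbols: {Factor} and every production mentioning them.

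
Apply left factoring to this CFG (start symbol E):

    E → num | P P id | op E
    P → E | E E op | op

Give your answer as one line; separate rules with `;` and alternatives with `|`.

P has alternatives sharing prefix 'E': factor to P → E P' with P' → ε | E op.

E → num | P P id | op E; P → op | E P'; P' → ε | E op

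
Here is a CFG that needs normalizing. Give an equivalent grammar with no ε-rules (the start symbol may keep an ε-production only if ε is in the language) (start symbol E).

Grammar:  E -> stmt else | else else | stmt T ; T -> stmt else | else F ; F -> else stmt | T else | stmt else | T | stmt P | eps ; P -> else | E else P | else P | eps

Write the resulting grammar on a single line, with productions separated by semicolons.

The nullable symbols are {F, P}.
ε ∉ L(G), so no ε-production is kept.
Add the nullable-subset variants: T → else F gives else F | else. F → stmt P gives stmt P | stmt. P → E else P gives E else P | E else.

E -> stmt else | else else | stmt T; T -> stmt else | else F | else; F -> else stmt | T else | stmt else | T | stmt P | stmt; P -> else | E else P | E else | else P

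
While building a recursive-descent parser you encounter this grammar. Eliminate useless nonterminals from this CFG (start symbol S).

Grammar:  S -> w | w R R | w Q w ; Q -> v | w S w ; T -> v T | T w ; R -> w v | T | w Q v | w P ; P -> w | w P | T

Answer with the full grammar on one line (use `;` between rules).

Generating nonterminals: {P, Q, R, S}.
Reachable from S after that: {P, Q, R, S}.
Removed useless symbols: {T} and every production mentioning them.

S -> w | w R R | w Q w; Q -> v | w S w; R -> w v | w Q v | w P; P -> w | w P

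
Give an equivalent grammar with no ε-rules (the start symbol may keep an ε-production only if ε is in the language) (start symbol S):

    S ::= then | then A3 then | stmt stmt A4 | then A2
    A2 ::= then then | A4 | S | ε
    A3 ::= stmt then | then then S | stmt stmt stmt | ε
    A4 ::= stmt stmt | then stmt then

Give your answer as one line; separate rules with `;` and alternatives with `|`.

S ::= then | then A3 then | then then | stmt stmt A4 | then A2; A2 ::= then then | A4 | S; A3 ::= stmt then | then then S | stmt stmt stmt; A4 ::= stmt stmt | then stmt then

The nullable symbols are {A2, A3}.
ε ∉ L(G), so no ε-production is kept.
Expand every rule over subsets of its nullable positions: S → then A3 then gives then A3 then | then then.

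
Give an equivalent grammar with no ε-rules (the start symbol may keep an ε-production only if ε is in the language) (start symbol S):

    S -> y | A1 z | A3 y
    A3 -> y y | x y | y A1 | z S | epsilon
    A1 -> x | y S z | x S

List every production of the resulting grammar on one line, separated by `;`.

Nullable nonterminals: {A3}.
ε ∉ L(G), so no ε-production is kept.

S -> y | A1 z | A3 y; A3 -> y y | x y | y A1 | z S; A1 -> x | y S z | x S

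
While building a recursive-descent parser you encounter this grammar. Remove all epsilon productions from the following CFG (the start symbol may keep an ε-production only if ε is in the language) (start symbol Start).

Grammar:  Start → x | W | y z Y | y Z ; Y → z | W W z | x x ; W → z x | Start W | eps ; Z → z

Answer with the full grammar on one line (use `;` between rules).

Start → x | W | y z Y | y Z | ε; Y → z | W W z | W z | x x; W → z x | Start W | Start; Z → z

Nullable set = {Start, W}.
ε ∈ L(G) since Start is nullable, so keep Start → ε.
Add the nullable-subset variants: Y → W W z gives W W z | W z. W → Start W gives Start W | Start.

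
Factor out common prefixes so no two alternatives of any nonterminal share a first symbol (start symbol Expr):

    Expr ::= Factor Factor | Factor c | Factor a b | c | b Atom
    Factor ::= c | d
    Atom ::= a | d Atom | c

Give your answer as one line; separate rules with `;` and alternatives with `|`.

Expr ::= c | b Atom | Factor Expr1; Factor ::= c | d; Atom ::= a | d Atom | c; Expr1 ::= Factor | c | a b

Expr has alternatives sharing prefix 'Factor': factor to Expr → Factor Expr1 with Expr1 → Factor | c | a b.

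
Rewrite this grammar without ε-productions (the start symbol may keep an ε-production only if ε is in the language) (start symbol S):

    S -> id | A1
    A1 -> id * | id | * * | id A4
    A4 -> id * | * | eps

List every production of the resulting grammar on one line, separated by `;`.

S -> id | A1; A1 -> id * | id | * * | id A4; A4 -> id * | *

The nullable symbols are {A4}.
ε ∉ L(G), so no ε-production is kept.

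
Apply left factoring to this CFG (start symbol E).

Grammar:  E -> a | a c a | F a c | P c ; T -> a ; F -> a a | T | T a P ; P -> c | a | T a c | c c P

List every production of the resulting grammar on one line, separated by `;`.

E -> F a c | P c | a E'; T -> a; F -> a a | T F'; P -> a | T a c | c P'; E' -> epsilon | c a; F' -> epsilon | a P; P' -> epsilon | c P

E has alternatives sharing prefix 'a': factor to E → a E' with E' → ε | c a.
F has alternatives sharing prefix 'T': factor to F → T F' with F' → ε | a P.
P has alternatives sharing prefix 'c': factor to P → c P' with P' → ε | c P.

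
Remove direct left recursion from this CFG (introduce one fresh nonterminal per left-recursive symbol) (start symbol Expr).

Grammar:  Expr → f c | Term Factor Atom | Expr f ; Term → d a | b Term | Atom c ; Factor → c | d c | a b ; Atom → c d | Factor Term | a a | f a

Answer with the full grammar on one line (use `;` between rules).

Expr → f c Expr1 | Term Factor Atom Expr1; Term → d a | b Term | Atom c; Factor → c | d c | a b; Atom → c d | Factor Term | a a | f a; Expr1 → f Expr1 | ε

Directly left-recursive nonterminal: Expr.
For Expr: α = {f}, β = {f c, Term Factor Atom}. Rewrite as Expr → β Expr1 and Expr1 → α Expr1 | ε.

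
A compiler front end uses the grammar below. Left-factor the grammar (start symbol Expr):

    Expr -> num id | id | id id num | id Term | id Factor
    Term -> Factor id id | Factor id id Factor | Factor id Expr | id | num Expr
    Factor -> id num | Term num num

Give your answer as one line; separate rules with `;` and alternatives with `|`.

Expr has alternatives sharing prefix 'id': factor to Expr → id Expr1 with Expr1 → ε | id num | Term | Factor.
Term has alternatives sharing prefix 'Factor id': factor to Term → Factor id Term1 with Term1 → id | id Factor | Expr.
Term1 has alternatives sharing prefix 'id': factor to Term1 → id Term11 with Term11 → ε | Factor.

Expr -> num id | id Expr1; Term -> id | num Expr | Factor id Term1; Factor -> id num | Term num num; Expr1 -> ε | id num | Term | Factor; Term1 -> Expr | id Term11; Term11 -> ε | Factor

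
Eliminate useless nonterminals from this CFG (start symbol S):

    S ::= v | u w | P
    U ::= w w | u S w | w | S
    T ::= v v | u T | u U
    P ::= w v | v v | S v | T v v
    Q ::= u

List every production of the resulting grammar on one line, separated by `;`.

Generating nonterminals: {P, Q, S, T, U}.
Reachable from S after that: {P, S, T, U}.
Removed useless symbols: {Q} and every production mentioning them.

S ::= v | u w | P; U ::= w w | u S w | w | S; T ::= v v | u T | u U; P ::= w v | v v | S v | T v v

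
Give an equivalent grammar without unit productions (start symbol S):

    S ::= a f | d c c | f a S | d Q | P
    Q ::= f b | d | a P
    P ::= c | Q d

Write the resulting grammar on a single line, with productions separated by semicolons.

S ::= a f | d c c | f a S | d Q | c | Q d; Q ::= f b | d | a P; P ::= c | Q d

Unit pairs: S ⇒* {P}.
Replace each nonterminal's rules with the union of the non-unit rules of every nonterminal it unit-derives.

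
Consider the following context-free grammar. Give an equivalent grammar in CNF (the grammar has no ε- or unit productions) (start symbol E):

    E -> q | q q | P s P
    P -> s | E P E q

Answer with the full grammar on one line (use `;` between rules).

Introduce a nonterminal for each terminal appearing in a rule of length ≥ 2: X1 → q, X2 → s.
Binarize each right-hand side of length ≥ 3 by chaining fresh nonterminals (Y1, Y2, …): affected rules were E → P X2 P; P → E P E X1.

E -> q | X1 X1 | P Y1; P -> s | E Y2; X1 -> q; X2 -> s; Y1 -> X2 P; Y2 -> P Y3; Y3 -> E X1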